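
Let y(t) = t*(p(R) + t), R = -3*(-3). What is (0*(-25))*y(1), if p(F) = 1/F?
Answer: 0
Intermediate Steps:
R = 9
p(F) = 1/F
y(t) = t*(1/9 + t)
(0*(-25))*y(1) = (0*(-25))*(1*(1/9 + 1)) = 0*(1*(10/9)) = 0*(10/9) = 0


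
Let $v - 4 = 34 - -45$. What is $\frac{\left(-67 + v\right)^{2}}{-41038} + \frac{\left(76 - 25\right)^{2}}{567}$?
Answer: $\frac{5921927}{1292697} \approx 4.5811$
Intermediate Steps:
$v = 83$ ($v = 4 + \left(34 - -45\right) = 4 + \left(34 + 45\right) = 4 + 79 = 83$)
$\frac{\left(-67 + v\right)^{2}}{-41038} + \frac{\left(76 - 25\right)^{2}}{567} = \frac{\left(-67 + 83\right)^{2}}{-41038} + \frac{\left(76 - 25\right)^{2}}{567} = 16^{2} \left(- \frac{1}{41038}\right) + 51^{2} \cdot \frac{1}{567} = 256 \left(- \frac{1}{41038}\right) + 2601 \cdot \frac{1}{567} = - \frac{128}{20519} + \frac{289}{63} = \frac{5921927}{1292697}$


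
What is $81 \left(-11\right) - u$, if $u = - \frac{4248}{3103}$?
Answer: $- \frac{2760525}{3103} \approx -889.63$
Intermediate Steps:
$u = - \frac{4248}{3103}$ ($u = \left(-4248\right) \frac{1}{3103} = - \frac{4248}{3103} \approx -1.369$)
$81 \left(-11\right) - u = 81 \left(-11\right) - - \frac{4248}{3103} = -891 + \frac{4248}{3103} = - \frac{2760525}{3103}$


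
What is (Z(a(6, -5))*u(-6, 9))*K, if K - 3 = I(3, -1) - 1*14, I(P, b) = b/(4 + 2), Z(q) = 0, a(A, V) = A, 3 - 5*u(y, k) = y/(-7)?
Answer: 0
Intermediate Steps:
u(y, k) = ⅗ + y/35 (u(y, k) = ⅗ - y/(5*(-7)) = ⅗ - y*(-1)/(5*7) = ⅗ - (-1)*y/35 = ⅗ + y/35)
I(P, b) = b/6
K = -67/6 (K = 3 + ((⅙)*(-1) - 1*14) = 3 + (-⅙ - 14) = 3 - 85/6 = -67/6 ≈ -11.167)
(Z(a(6, -5))*u(-6, 9))*K = (0*(⅗ + (1/35)*(-6)))*(-67/6) = (0*(⅗ - 6/35))*(-67/6) = (0*(3/7))*(-67/6) = 0*(-67/6) = 0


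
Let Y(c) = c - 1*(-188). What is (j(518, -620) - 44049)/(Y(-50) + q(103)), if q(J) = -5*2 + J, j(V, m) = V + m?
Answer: -14717/77 ≈ -191.13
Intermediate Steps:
Y(c) = 188 + c (Y(c) = c + 188 = 188 + c)
q(J) = -10 + J
(j(518, -620) - 44049)/(Y(-50) + q(103)) = ((518 - 620) - 44049)/((188 - 50) + (-10 + 103)) = (-102 - 44049)/(138 + 93) = -44151/231 = -44151*1/231 = -14717/77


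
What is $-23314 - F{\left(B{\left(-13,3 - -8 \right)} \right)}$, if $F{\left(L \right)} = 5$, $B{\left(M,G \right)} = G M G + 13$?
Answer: $-23319$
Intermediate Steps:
$B{\left(M,G \right)} = 13 + M G^{2}$ ($B{\left(M,G \right)} = M G^{2} + 13 = 13 + M G^{2}$)
$-23314 - F{\left(B{\left(-13,3 - -8 \right)} \right)} = -23314 - 5 = -23319$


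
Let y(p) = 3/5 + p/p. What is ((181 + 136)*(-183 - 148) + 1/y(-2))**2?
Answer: 704610826921/64 ≈ 1.1010e+10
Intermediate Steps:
y(p) = 8/5 (y(p) = 3*(1/5) + 1 = 3/5 + 1 = 8/5)
((181 + 136)*(-183 - 148) + 1/y(-2))**2 = ((181 + 136)*(-183 - 148) + 1/(8/5))**2 = (317*(-331) + 5/8)**2 = (-104927 + 5/8)**2 = (-839411/8)**2 = 704610826921/64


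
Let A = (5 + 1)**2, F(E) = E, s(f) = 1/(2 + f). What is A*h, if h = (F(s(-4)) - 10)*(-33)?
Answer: 12474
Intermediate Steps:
A = 36 (A = 6**2 = 36)
h = 693/2 (h = (1/(2 - 4) - 10)*(-33) = (1/(-2) - 10)*(-33) = (-1/2 - 10)*(-33) = -21/2*(-33) = 693/2 ≈ 346.50)
A*h = 36*(693/2) = 12474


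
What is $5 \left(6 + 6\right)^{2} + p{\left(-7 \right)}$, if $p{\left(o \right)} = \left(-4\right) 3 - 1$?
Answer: $707$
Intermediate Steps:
$p{\left(o \right)} = -13$ ($p{\left(o \right)} = -12 - 1 = -13$)
$5 \left(6 + 6\right)^{2} + p{\left(-7 \right)} = 5 \left(6 + 6\right)^{2} - 13 = 5 \cdot 12^{2} - 13 = 5 \cdot 144 - 13 = 720 - 13 = 707$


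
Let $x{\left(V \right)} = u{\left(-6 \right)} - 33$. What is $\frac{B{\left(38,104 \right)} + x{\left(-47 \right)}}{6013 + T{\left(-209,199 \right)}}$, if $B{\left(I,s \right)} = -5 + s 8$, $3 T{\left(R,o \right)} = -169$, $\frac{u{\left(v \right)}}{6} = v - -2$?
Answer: $\frac{231}{1787} \approx 0.12927$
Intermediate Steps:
$u{\left(v \right)} = 12 + 6 v$ ($u{\left(v \right)} = 6 \left(v - -2\right) = 6 \left(v + 2\right) = 6 \left(2 + v\right) = 12 + 6 v$)
$T{\left(R,o \right)} = - \frac{169}{3}$ ($T{\left(R,o \right)} = \frac{1}{3} \left(-169\right) = - \frac{169}{3}$)
$B{\left(I,s \right)} = -5 + 8 s$
$x{\left(V \right)} = -57$ ($x{\left(V \right)} = \left(12 + 6 \left(-6\right)\right) - 33 = \left(12 - 36\right) - 33 = -24 - 33 = -57$)
$\frac{B{\left(38,104 \right)} + x{\left(-47 \right)}}{6013 + T{\left(-209,199 \right)}} = \frac{\left(-5 + 8 \cdot 104\right) - 57}{6013 - \frac{169}{3}} = \frac{\left(-5 + 832\right) - 57}{\frac{17870}{3}} = \left(827 - 57\right) \frac{3}{17870} = 770 \cdot \frac{3}{17870} = \frac{231}{1787}$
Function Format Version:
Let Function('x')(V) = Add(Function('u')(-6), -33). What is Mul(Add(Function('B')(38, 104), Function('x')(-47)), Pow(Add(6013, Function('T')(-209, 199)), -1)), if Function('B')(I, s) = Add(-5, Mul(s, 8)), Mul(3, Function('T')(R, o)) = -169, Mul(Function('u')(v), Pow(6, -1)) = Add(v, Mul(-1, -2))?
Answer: Rational(231, 1787) ≈ 0.12927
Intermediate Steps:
Function('u')(v) = Add(12, Mul(6, v)) (Function('u')(v) = Mul(6, Add(v, Mul(-1, -2))) = Mul(6, Add(v, 2)) = Mul(6, Add(2, v)) = Add(12, Mul(6, v)))
Function('T')(R, o) = Rational(-169, 3) (Function('T')(R, o) = Mul(Rational(1, 3), -169) = Rational(-169, 3))
Function('B')(I, s) = Add(-5, Mul(8, s))
Function('x')(V) = -57 (Function('x')(V) = Add(Add(12, Mul(6, -6)), -33) = Add(Add(12, -36), -33) = Add(-24, -33) = -57)
Mul(Add(Function('B')(38, 104), Function('x')(-47)), Pow(Add(6013, Function('T')(-209, 199)), -1)) = Mul(Add(Add(-5, Mul(8, 104)), -57), Pow(Add(6013, Rational(-169, 3)), -1)) = Mul(Add(Add(-5, 832), -57), Pow(Rational(17870, 3), -1)) = Mul(Add(827, -57), Rational(3, 17870)) = Mul(770, Rational(3, 17870)) = Rational(231, 1787)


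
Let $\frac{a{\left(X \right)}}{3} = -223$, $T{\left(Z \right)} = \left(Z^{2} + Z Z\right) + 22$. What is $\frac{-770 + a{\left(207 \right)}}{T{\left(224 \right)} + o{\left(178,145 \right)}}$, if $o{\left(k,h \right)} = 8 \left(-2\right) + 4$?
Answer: $- \frac{1439}{100362} \approx -0.014338$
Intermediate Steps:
$T{\left(Z \right)} = 22 + 2 Z^{2}$ ($T{\left(Z \right)} = \left(Z^{2} + Z^{2}\right) + 22 = 2 Z^{2} + 22 = 22 + 2 Z^{2}$)
$o{\left(k,h \right)} = -12$ ($o{\left(k,h \right)} = -16 + 4 = -12$)
$a{\left(X \right)} = -669$ ($a{\left(X \right)} = 3 \left(-223\right) = -669$)
$\frac{-770 + a{\left(207 \right)}}{T{\left(224 \right)} + o{\left(178,145 \right)}} = \frac{-770 - 669}{\left(22 + 2 \cdot 224^{2}\right) - 12} = - \frac{1439}{\left(22 + 2 \cdot 50176\right) - 12} = - \frac{1439}{\left(22 + 100352\right) - 12} = - \frac{1439}{100374 - 12} = - \frac{1439}{100362}$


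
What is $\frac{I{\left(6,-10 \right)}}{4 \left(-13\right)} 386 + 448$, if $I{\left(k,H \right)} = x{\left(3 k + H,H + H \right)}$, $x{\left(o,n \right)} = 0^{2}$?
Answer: $448$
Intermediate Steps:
$x{\left(o,n \right)} = 0$
$I{\left(k,H \right)} = 0$
$\frac{I{\left(6,-10 \right)}}{4 \left(-13\right)} 386 + 448 = \frac{0}{4 \left(-13\right)} 386 + 448 = \frac{0}{-52} \cdot 386 + 448 = 0 \left(- \frac{1}{52}\right) 386 + 448 = 0 \cdot 386 + 448 = 0 + 448 = 448$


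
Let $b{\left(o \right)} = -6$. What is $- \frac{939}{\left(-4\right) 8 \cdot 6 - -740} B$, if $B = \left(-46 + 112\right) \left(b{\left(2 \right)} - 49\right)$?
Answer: $\frac{1704285}{274} \approx 6220.0$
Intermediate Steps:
$B = -3630$ ($B = \left(-46 + 112\right) \left(-6 - 49\right) = 66 \left(-55\right) = -3630$)
$- \frac{939}{\left(-4\right) 8 \cdot 6 - -740} B = - \frac{939}{\left(-4\right) 8 \cdot 6 - -740} \left(-3630\right) = - \frac{939}{\left(-32\right) 6 + 740} \left(-3630\right) = - \frac{939}{-192 + 740} \left(-3630\right) = - \frac{939}{548} \left(-3630\right) = \left(-939\right) \frac{1}{548} \left(-3630\right) = \left(- \frac{939}{548}\right) \left(-3630\right) = \frac{1704285}{274}$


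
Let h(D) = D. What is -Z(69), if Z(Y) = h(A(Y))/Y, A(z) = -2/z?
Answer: 2/4761 ≈ 0.00042008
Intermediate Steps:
Z(Y) = -2/Y² (Z(Y) = (-2/Y)/Y = -2/Y²)
-Z(69) = -(-2)/69² = -(-2)/4761 = -1*(-2/4761) = 2/4761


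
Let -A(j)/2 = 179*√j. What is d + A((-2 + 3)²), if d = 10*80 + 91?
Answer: 533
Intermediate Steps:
A(j) = -358*√j
d = 891 (d = 800 + 91 = 891)
d + A((-2 + 3)²) = 891 - 358*√((-2 + 3)²) = 891 - 358*√(1²) = 891 - 358*√1 = 891 - 358*1 = 891 - 358 = 533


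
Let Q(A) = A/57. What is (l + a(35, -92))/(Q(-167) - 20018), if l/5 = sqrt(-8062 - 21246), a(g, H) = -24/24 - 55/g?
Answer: 1026/7988351 - 570*I*sqrt(7327)/1141193 ≈ 0.00012844 - 0.042754*I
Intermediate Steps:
Q(A) = A/57 (Q(A) = A*(1/57) = A/57)
a(g, H) = -1 - 55/g (a(g, H) = -24*1/24 - 55/g = -1 - 55/g)
l = 10*I*sqrt(7327) (l = 5*sqrt(-8062 - 21246) = 5*sqrt(-29308) = 5*(2*I*sqrt(7327)) = 10*I*sqrt(7327) ≈ 855.98*I)
(l + a(35, -92))/(Q(-167) - 20018) = (10*I*sqrt(7327) + (-55 - 1*35)/35)/((1/57)*(-167) - 20018) = (10*I*sqrt(7327) + (-55 - 35)/35)/(-167/57 - 20018) = (10*I*sqrt(7327) + (1/35)*(-90))/(-1141193/57) = (10*I*sqrt(7327) - 18/7)*(-57/1141193) = (-18/7 + 10*I*sqrt(7327))*(-57/1141193) = 1026/7988351 - 570*I*sqrt(7327)/1141193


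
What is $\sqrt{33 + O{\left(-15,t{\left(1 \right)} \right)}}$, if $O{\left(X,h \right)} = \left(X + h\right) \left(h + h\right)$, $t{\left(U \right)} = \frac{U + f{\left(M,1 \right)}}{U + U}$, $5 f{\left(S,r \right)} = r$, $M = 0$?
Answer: $\frac{\sqrt{393}}{5} \approx 3.9648$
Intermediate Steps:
$f{\left(S,r \right)} = \frac{r}{5}$
$t{\left(U \right)} = \frac{\frac{1}{5} + U}{2 U}$ ($t{\left(U \right)} = \frac{U + \frac{1}{5} \cdot 1}{U + U} = \frac{U + \frac{1}{5}}{2 U} = \left(\frac{1}{5} + U\right) \frac{1}{2 U} = \frac{\frac{1}{5} + U}{2 U}$)
$O{\left(X,h \right)} = 2 h \left(X + h\right)$ ($O{\left(X,h \right)} = \left(X + h\right) 2 h = 2 h \left(X + h\right)$)
$\sqrt{33 + O{\left(-15,t{\left(1 \right)} \right)}} = \sqrt{33 + 2 \frac{1 + 5 \cdot 1}{10 \cdot 1} \left(-15 + \frac{1 + 5 \cdot 1}{10 \cdot 1}\right)} = \sqrt{33 + 2 \cdot \frac{1}{10} \cdot 1 \left(1 + 5\right) \left(-15 + \frac{1}{10} \cdot 1 \left(1 + 5\right)\right)} = \sqrt{33 + 2 \cdot \frac{1}{10} \cdot 1 \cdot 6 \left(-15 + \frac{1}{10} \cdot 1 \cdot 6\right)} = \sqrt{33 + 2 \cdot \frac{3}{5} \left(-15 + \frac{3}{5}\right)} = \sqrt{33 + 2 \cdot \frac{3}{5} \left(- \frac{72}{5}\right)} = \sqrt{33 - \frac{432}{25}} = \sqrt{\frac{393}{25}} = \frac{\sqrt{393}}{5}$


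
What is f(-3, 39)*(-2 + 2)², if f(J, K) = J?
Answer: 0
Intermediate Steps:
f(-3, 39)*(-2 + 2)² = -3*(-2 + 2)² = -3*0² = -3*0 = 0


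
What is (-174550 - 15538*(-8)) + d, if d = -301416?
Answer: -351662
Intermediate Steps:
(-174550 - 15538*(-8)) + d = (-174550 - 15538*(-8)) - 301416 = (-174550 - 1*(-124304)) - 301416 = (-174550 + 124304) - 301416 = -50246 - 301416 = -351662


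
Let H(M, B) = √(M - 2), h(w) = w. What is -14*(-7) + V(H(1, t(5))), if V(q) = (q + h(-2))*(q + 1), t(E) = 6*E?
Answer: 95 - I ≈ 95.0 - 1.0*I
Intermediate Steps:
H(M, B) = √(-2 + M)
V(q) = (1 + q)*(-2 + q) (V(q) = (q - 2)*(q + 1) = (-2 + q)*(1 + q) = (1 + q)*(-2 + q))
-14*(-7) + V(H(1, t(5))) = -14*(-7) + (-2 + (√(-2 + 1))² - √(-2 + 1)) = 98 + (-2 + (√(-1))² - √(-1)) = 98 + (-2 + I² - I) = 98 + (-2 - 1 - I) = 98 + (-3 - I) = 95 - I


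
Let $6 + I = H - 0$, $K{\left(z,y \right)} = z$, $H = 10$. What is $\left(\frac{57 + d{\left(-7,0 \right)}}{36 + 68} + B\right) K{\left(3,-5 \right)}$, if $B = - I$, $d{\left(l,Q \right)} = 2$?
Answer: $- \frac{1071}{104} \approx -10.298$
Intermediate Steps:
$I = 4$ ($I = -6 + \left(10 - 0\right) = -6 + \left(10 + 0\right) = -6 + 10 = 4$)
$B = -4$ ($B = \left(-1\right) 4 = -4$)
$\left(\frac{57 + d{\left(-7,0 \right)}}{36 + 68} + B\right) K{\left(3,-5 \right)} = \left(\frac{57 + 2}{36 + 68} - 4\right) 3 = \left(\frac{59}{104} - 4\right) 3 = \left(- \frac{357}{104}\right) 3 = - \frac{1071}{104}$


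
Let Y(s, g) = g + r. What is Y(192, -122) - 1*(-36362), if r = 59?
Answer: 36299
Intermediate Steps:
Y(s, g) = 59 + g (Y(s, g) = g + 59 = 59 + g)
Y(192, -122) - 1*(-36362) = (59 - 122) - 1*(-36362) = -63 + 36362 = 36299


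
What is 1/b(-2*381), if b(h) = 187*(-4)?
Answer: -1/748 ≈ -0.0013369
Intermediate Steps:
b(h) = -748
1/b(-2*381) = 1/(-748) = -1/748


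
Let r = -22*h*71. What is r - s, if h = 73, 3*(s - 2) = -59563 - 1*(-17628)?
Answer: -300149/3 ≈ -1.0005e+5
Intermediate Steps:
s = -41929/3 (s = 2 + (-59563 - 1*(-17628))/3 = 2 + (-59563 + 17628)/3 = 2 + (⅓)*(-41935) = 2 - 41935/3 = -41929/3 ≈ -13976.)
r = -114026 (r = -22*73*71 = -1606*71 = -114026)
r - s = -114026 - 1*(-41929/3) = -114026 + 41929/3 = -300149/3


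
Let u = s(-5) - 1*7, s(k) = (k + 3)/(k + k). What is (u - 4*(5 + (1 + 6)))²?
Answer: 75076/25 ≈ 3003.0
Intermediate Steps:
s(k) = (3 + k)/(2*k) (s(k) = (3 + k)/((2*k)) = (3 + k)*(1/(2*k)) = (3 + k)/(2*k))
u = -34/5 (u = (½)*(3 - 5)/(-5) - 1*7 = (½)*(-⅕)*(-2) - 7 = ⅕ - 7 = -34/5 ≈ -6.8000)
(u - 4*(5 + (1 + 6)))² = (-34/5 - 4*(5 + (1 + 6)))² = (-34/5 - 4*(5 + 7))² = (-34/5 - 4*12)² = (-34/5 - 48)² = (-274/5)² = 75076/25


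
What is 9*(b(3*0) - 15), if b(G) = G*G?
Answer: -135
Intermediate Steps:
b(G) = G²
9*(b(3*0) - 15) = 9*((3*0)² - 15) = 9*(0² - 15) = 9*(0 - 15) = 9*(-15) = -135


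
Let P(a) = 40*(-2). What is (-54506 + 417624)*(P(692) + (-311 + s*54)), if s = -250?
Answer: -5044072138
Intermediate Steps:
P(a) = -80
(-54506 + 417624)*(P(692) + (-311 + s*54)) = (-54506 + 417624)*(-80 + (-311 - 250*54)) = 363118*(-80 + (-311 - 13500)) = 363118*(-80 - 13811) = 363118*(-13891) = -5044072138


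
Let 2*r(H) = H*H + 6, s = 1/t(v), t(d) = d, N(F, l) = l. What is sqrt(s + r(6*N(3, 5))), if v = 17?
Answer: sqrt(130934)/17 ≈ 21.285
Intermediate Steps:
s = 1/17 ≈ 0.058824
r(H) = 3 + H**2/2 (r(H) = (H*H + 6)/2 = (H**2 + 6)/2 = (6 + H**2)/2 = 3 + H**2/2)
sqrt(s + r(6*N(3, 5))) = sqrt(1/17 + (3 + (6*5)**2/2)) = sqrt(1/17 + (3 + (1/2)*30**2)) = sqrt(1/17 + (3 + (1/2)*900)) = sqrt(1/17 + (3 + 450)) = sqrt(1/17 + 453) = sqrt(7702/17) = sqrt(130934)/17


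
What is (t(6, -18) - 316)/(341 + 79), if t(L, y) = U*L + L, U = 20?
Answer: -19/42 ≈ -0.45238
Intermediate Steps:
t(L, y) = 21*L (t(L, y) = 20*L + L = 21*L)
(t(6, -18) - 316)/(341 + 79) = (21*6 - 316)/(341 + 79) = (126 - 316)/420 = -190*1/420 = -19/42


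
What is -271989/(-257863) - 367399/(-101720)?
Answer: 122405329417/26229824360 ≈ 4.6666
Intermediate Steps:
-271989/(-257863) - 367399/(-101720) = -271989*(-1/257863) - 367399*(-1/101720) = 271989/257863 + 367399/101720 = 122405329417/26229824360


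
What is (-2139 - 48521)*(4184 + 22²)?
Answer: -236480880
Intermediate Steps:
(-2139 - 48521)*(4184 + 22²) = -50660*(4184 + 484) = -50660*4668 = -236480880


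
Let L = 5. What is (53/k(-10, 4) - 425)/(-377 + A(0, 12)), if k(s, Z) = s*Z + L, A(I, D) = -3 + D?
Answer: 933/805 ≈ 1.1590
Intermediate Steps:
k(s, Z) = 5 + Z*s (k(s, Z) = s*Z + 5 = Z*s + 5 = 5 + Z*s)
(53/k(-10, 4) - 425)/(-377 + A(0, 12)) = (53/(5 + 4*(-10)) - 425)/(-377 + (-3 + 12)) = (53/(5 - 40) - 425)/(-377 + 9) = (53/(-35) - 425)/(-368) = (53*(-1/35) - 425)*(-1/368) = (-53/35 - 425)*(-1/368) = -14928/35*(-1/368) = 933/805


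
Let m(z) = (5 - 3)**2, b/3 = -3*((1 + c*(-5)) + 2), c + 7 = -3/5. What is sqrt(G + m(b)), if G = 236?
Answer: 4*sqrt(15) ≈ 15.492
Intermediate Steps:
c = -38/5 (c = -7 - 3/5 = -38/5 ≈ -7.6000)
b = -369 (b = 3*(-3*((1 - 38/5*(-5)) + 2)) = 3*(-3*((1 + 38) + 2)) = 3*(-3*(39 + 2)) = 3*(-3*41) = 3*(-123) = -369)
m(z) = 4 (m(z) = 2**2 = 4)
sqrt(G + m(b)) = sqrt(236 + 4) = sqrt(240) = 4*sqrt(15)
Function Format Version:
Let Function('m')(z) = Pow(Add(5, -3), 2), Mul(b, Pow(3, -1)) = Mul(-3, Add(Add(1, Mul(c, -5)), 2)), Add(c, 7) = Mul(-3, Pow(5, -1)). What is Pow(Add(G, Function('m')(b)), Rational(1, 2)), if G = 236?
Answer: Mul(4, Pow(15, Rational(1, 2))) ≈ 15.492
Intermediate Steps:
c = Rational(-38, 5) (c = Add(-7, Mul(-3, Pow(5, -1))) = Add(-7, Mul(-3, Rational(1, 5))) = Add(-7, Rational(-3, 5)) = Rational(-38, 5) ≈ -7.6000)
b = -369 (b = Mul(3, Mul(-3, Add(Add(1, Mul(Rational(-38, 5), -5)), 2))) = Mul(3, Mul(-3, Add(Add(1, 38), 2))) = Mul(3, Mul(-3, Add(39, 2))) = Mul(3, Mul(-3, 41)) = Mul(3, -123) = -369)
Function('m')(z) = 4 (Function('m')(z) = Pow(2, 2) = 4)
Pow(Add(G, Function('m')(b)), Rational(1, 2)) = Pow(Add(236, 4), Rational(1, 2)) = Pow(240, Rational(1, 2)) = Mul(4, Pow(15, Rational(1, 2)))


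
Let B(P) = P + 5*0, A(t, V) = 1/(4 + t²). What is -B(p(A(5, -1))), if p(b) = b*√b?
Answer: -√29/841 ≈ -0.0064033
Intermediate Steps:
p(b) = b^(3/2)
B(P) = P (B(P) = P + 0 = P)
-B(p(A(5, -1))) = -(1/(4 + 5²))^(3/2) = -(1/(4 + 25))^(3/2) = -(1/29)^(3/2) = -√29/841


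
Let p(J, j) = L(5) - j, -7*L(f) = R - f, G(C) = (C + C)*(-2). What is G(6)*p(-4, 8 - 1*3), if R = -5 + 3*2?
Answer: 744/7 ≈ 106.29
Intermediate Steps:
R = 1 (R = -5 + 6 = 1)
G(C) = -4*C (G(C) = (2*C)*(-2) = -4*C)
L(f) = -1/7 + f/7 (L(f) = -(1 - f)/7 = -1/7 + f/7)
p(J, j) = 4/7 - j (p(J, j) = (-1/7 + (1/7)*5) - j = (-1/7 + 5/7) - j = 4/7 - j)
G(6)*p(-4, 8 - 1*3) = (-4*6)*(4/7 - (8 - 1*3)) = -24*(4/7 - (8 - 3)) = -24*(4/7 - 1*5) = -24*(4/7 - 5) = -24*(-31/7) = 744/7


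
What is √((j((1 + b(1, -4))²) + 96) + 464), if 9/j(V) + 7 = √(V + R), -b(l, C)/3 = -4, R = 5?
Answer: √(-3911 + 560*√174)/√(-7 + √174) ≈ 23.695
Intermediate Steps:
b(l, C) = 12 (b(l, C) = -3*(-4) = 12)
j(V) = 9/(-7 + √(5 + V)) (j(V) = 9/(-7 + √(V + 5)) = 9/(-7 + √(5 + V)))
√((j((1 + b(1, -4))²) + 96) + 464) = √((9/(-7 + √(5 + (1 + 12)²)) + 96) + 464) = √((9/(-7 + √(5 + 13²)) + 96) + 464) = √((9/(-7 + √(5 + 169)) + 96) + 464) = √((9/(-7 + √174) + 96) + 464) = √((96 + 9/(-7 + √174)) + 464) = √(560 + 9/(-7 + √174))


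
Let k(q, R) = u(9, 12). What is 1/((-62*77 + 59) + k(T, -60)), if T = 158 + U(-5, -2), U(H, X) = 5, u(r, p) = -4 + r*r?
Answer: -1/4638 ≈ -0.00021561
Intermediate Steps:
u(r, p) = -4 + r**2
T = 163 (T = 158 + 5 = 163)
k(q, R) = 77 (k(q, R) = -4 + 9**2 = -4 + 81 = 77)
1/((-62*77 + 59) + k(T, -60)) = 1/((-62*77 + 59) + 77) = 1/((-4774 + 59) + 77) = 1/(-4715 + 77) = 1/(-4638) = -1/4638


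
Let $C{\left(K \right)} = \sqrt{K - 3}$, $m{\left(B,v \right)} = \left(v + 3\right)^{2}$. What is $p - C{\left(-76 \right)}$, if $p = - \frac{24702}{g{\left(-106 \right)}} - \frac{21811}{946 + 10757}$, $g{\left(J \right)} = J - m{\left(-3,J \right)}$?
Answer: $\frac{55382641}{125397645} - i \sqrt{79} \approx 0.44166 - 8.8882 i$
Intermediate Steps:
$m{\left(B,v \right)} = \left(3 + v\right)^{2}$
$C{\left(K \right)} = \sqrt{-3 + K}$
$g{\left(J \right)} = J - \left(3 + J\right)^{2}$
$p = \frac{55382641}{125397645}$ ($p = - \frac{24702}{-106 - \left(3 - 106\right)^{2}} - \frac{21811}{946 + 10757} = - \frac{24702}{-106 - \left(-103\right)^{2}} - \frac{21811}{11703} = - \frac{24702}{-106 - 10609} - \frac{21811}{11703} = - \frac{24702}{-10715} - \frac{21811}{11703} = \left(-24702\right) \left(- \frac{1}{10715}\right) - \frac{21811}{11703} = \frac{24702}{10715} - \frac{21811}{11703} = \frac{55382641}{125397645} \approx 0.44166$)
$p - C{\left(-76 \right)} = \frac{55382641}{125397645} - \sqrt{-3 - 76} = \frac{55382641}{125397645} - \sqrt{-79} = \frac{55382641}{125397645} - i \sqrt{79}$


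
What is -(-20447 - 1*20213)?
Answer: 40660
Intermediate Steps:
-(-20447 - 1*20213) = -(-20447 - 20213) = -1*(-40660) = 40660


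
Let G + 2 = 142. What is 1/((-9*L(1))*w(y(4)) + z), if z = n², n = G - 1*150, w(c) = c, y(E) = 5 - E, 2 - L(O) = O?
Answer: 1/91 ≈ 0.010989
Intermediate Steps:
G = 140 (G = -2 + 142 = 140)
L(O) = 2 - O
n = -10 (n = 140 - 1*150 = 140 - 150 = -10)
z = 100 (z = (-10)² = 100)
1/((-9*L(1))*w(y(4)) + z) = 1/((-9*(2 - 1*1))*(5 - 1*4) + 100) = 1/((-9*(2 - 1))*(5 - 4) + 100) = 1/(-9*1*1 + 100) = 1/(-9*1 + 100) = 1/(-9 + 100) = 1/91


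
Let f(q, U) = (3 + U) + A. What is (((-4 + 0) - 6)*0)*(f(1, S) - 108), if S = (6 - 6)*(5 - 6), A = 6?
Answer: 0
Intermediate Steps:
S = 0 (S = 0*(-1) = 0)
f(q, U) = 9 + U (f(q, U) = (3 + U) + 6 = 9 + U)
(((-4 + 0) - 6)*0)*(f(1, S) - 108) = (((-4 + 0) - 6)*0)*((9 + 0) - 108) = ((-4 - 6)*0)*(9 - 108) = -10*0*(-99) = 0*(-99) = 0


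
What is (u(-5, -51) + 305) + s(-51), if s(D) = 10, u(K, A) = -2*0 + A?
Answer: 264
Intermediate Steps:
u(K, A) = A (u(K, A) = 0 + A = A)
(u(-5, -51) + 305) + s(-51) = (-51 + 305) + 10 = 254 + 10 = 264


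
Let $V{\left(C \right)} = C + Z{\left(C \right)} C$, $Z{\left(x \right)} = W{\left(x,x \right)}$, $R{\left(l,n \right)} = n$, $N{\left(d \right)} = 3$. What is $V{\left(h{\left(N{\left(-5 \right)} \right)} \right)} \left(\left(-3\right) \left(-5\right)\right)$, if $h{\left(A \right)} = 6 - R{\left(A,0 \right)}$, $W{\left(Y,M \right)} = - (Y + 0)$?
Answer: $-450$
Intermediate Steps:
$W{\left(Y,M \right)} = - Y$
$Z{\left(x \right)} = - x$
$h{\left(A \right)} = 6$ ($h{\left(A \right)} = 6 - 0 = 6 + 0 = 6$)
$V{\left(C \right)} = C - C^{2}$ ($V{\left(C \right)} = C + - C C = C - C^{2}$)
$V{\left(h{\left(N{\left(-5 \right)} \right)} \right)} \left(\left(-3\right) \left(-5\right)\right) = 6 \left(1 - 6\right) \left(\left(-3\right) \left(-5\right)\right) = 6 \left(1 - 6\right) 15 = 6 \left(-5\right) 15 = \left(-30\right) 15 = -450$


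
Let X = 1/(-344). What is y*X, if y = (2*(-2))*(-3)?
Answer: -3/86 ≈ -0.034884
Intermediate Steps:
y = 12 (y = -4*(-3) = 12)
X = -1/344 ≈ -0.0029070
y*X = 12*(-1/344) = -3/86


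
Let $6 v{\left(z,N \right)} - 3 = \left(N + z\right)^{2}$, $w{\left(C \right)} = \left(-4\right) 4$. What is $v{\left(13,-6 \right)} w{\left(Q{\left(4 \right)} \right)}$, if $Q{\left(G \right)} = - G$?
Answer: $- \frac{416}{3} \approx -138.67$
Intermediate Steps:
$w{\left(C \right)} = -16$
$v{\left(z,N \right)} = \frac{1}{2} + \frac{\left(N + z\right)^{2}}{6}$
$v{\left(13,-6 \right)} w{\left(Q{\left(4 \right)} \right)} = \left(\frac{1}{2} + \frac{\left(-6 + 13\right)^{2}}{6}\right) \left(-16\right) = \left(\frac{1}{2} + \frac{7^{2}}{6}\right) \left(-16\right) = \left(\frac{1}{2} + \frac{1}{6} \cdot 49\right) \left(-16\right) = \left(\frac{1}{2} + \frac{49}{6}\right) \left(-16\right) = \frac{26}{3} \left(-16\right) = - \frac{416}{3}$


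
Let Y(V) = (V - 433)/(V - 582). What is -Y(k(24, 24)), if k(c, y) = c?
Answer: -409/558 ≈ -0.73298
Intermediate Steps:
Y(V) = (-433 + V)/(-582 + V)
-Y(k(24, 24)) = -(-433 + 24)/(-582 + 24) = -(-409)/(-558) = -(-1)*(-409)/558 = -1*409/558 = -409/558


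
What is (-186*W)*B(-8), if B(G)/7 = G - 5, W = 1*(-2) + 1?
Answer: -16926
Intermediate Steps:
W = -1 (W = -2 + 1 = -1)
B(G) = -35 + 7*G (B(G) = 7*(G - 5) = 7*(-5 + G) = -35 + 7*G)
(-186*W)*B(-8) = (-186*(-1))*(-35 + 7*(-8)) = 186*(-35 - 56) = 186*(-91) = -16926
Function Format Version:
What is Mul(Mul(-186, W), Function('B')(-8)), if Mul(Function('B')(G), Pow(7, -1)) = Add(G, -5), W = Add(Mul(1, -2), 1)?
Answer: -16926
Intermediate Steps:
W = -1 (W = Add(-2, 1) = -1)
Function('B')(G) = Add(-35, Mul(7, G)) (Function('B')(G) = Mul(7, Add(G, -5)) = Mul(7, Add(-5, G)) = Add(-35, Mul(7, G)))
Mul(Mul(-186, W), Function('B')(-8)) = Mul(Mul(-186, -1), Add(-35, Mul(7, -8))) = Mul(186, Add(-35, -56)) = Mul(186, -91) = -16926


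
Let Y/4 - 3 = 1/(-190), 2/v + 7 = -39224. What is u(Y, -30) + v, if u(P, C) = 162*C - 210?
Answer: -198901172/39231 ≈ -5070.0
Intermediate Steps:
v = -2/39231 (v = 2/(-7 - 39224) = 2/(-39231) = 2*(-1/39231) = -2/39231 ≈ -5.0980e-5)
Y = 1138/95 (Y = 12 + 4/(-190) = 12 + 4*(-1/190) = 12 - 2/95 = 1138/95 ≈ 11.979)
u(P, C) = -210 + 162*C
u(Y, -30) + v = (-210 + 162*(-30)) - 2/39231 = (-210 - 4860) - 2/39231 = -5070 - 2/39231 = -198901172/39231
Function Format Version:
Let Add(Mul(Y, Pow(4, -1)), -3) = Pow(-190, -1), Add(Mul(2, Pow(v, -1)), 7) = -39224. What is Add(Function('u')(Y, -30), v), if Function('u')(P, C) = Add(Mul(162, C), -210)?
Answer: Rational(-198901172, 39231) ≈ -5070.0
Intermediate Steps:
v = Rational(-2, 39231) (v = Mul(2, Pow(Add(-7, -39224), -1)) = Mul(2, Pow(-39231, -1)) = Mul(2, Rational(-1, 39231)) = Rational(-2, 39231) ≈ -5.0980e-5)
Y = Rational(1138, 95) (Y = Add(12, Mul(4, Pow(-190, -1))) = Add(12, Mul(4, Rational(-1, 190))) = Add(12, Rational(-2, 95)) = Rational(1138, 95) ≈ 11.979)
Function('u')(P, C) = Add(-210, Mul(162, C))
Add(Function('u')(Y, -30), v) = Add(Add(-210, Mul(162, -30)), Rational(-2, 39231)) = Add(Add(-210, -4860), Rational(-2, 39231)) = Add(-5070, Rational(-2, 39231)) = Rational(-198901172, 39231)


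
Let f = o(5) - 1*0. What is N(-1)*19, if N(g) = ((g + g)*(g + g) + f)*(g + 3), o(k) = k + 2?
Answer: 418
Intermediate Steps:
o(k) = 2 + k
f = 7 (f = (2 + 5) - 1*0 = 7 + 0 = 7)
N(g) = (3 + g)*(7 + 4*g**2) (N(g) = ((g + g)*(g + g) + 7)*(g + 3) = ((2*g)*(2*g) + 7)*(3 + g) = (4*g**2 + 7)*(3 + g) = (7 + 4*g**2)*(3 + g) = (3 + g)*(7 + 4*g**2))
N(-1)*19 = (21 + 4*(-1)**3 + 7*(-1) + 12*(-1)**2)*19 = (21 + 4*(-1) - 7 + 12*1)*19 = (21 - 4 - 7 + 12)*19 = 22*19 = 418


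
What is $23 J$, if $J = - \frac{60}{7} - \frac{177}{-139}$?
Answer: $- \frac{163323}{973} \approx -167.85$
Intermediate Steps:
$J = - \frac{7101}{973}$ ($J = \left(-60\right) \frac{1}{7} - - \frac{177}{139} = - \frac{60}{7} + \frac{177}{139} = - \frac{7101}{973} \approx -7.298$)
$23 J = 23 \left(- \frac{7101}{973}\right) = - \frac{163323}{973}$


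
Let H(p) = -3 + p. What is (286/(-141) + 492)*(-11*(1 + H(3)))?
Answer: -759946/141 ≈ -5389.7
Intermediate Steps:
(286/(-141) + 492)*(-11*(1 + H(3))) = (286/(-141) + 492)*(-11*(1 + (-3 + 3))) = (286*(-1/141) + 492)*(-11*(1 + 0)) = (-286/141 + 492)*(-11*1) = (69086/141)*(-11) = -759946/141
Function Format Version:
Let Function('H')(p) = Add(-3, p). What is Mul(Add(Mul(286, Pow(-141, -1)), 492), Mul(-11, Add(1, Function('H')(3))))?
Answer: Rational(-759946, 141) ≈ -5389.7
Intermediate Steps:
Mul(Add(Mul(286, Pow(-141, -1)), 492), Mul(-11, Add(1, Function('H')(3)))) = Mul(Add(Mul(286, Pow(-141, -1)), 492), Mul(-11, Add(1, Add(-3, 3)))) = Mul(Add(Mul(286, Rational(-1, 141)), 492), Mul(-11, Add(1, 0))) = Mul(Add(Rational(-286, 141), 492), Mul(-11, 1)) = Mul(Rational(69086, 141), -11) = Rational(-759946, 141)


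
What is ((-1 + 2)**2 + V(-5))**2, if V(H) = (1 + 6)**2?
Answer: 2500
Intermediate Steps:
V(H) = 49 (V(H) = 7**2 = 49)
((-1 + 2)**2 + V(-5))**2 = ((-1 + 2)**2 + 49)**2 = (1**2 + 49)**2 = (1 + 49)**2 = 50**2 = 2500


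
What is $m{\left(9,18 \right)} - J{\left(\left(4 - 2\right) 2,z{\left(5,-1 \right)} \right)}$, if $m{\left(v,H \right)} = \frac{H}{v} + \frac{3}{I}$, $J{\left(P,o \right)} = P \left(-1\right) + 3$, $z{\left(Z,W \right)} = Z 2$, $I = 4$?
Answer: $\frac{15}{4} \approx 3.75$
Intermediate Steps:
$z{\left(Z,W \right)} = 2 Z$
$J{\left(P,o \right)} = 3 - P$ ($J{\left(P,o \right)} = - P + 3 = 3 - P$)
$m{\left(v,H \right)} = \frac{3}{4} + \frac{H}{v}$ ($m{\left(v,H \right)} = \frac{H}{v} + \frac{3}{4} = \frac{3}{4} + \frac{H}{v}$)
$m{\left(9,18 \right)} - J{\left(\left(4 - 2\right) 2,z{\left(5,-1 \right)} \right)} = \left(\frac{3}{4} + \frac{18}{9}\right) - \left(3 - \left(4 - 2\right) 2\right) = \left(\frac{3}{4} + 18 \cdot \frac{1}{9}\right) - \left(3 - 2 \cdot 2\right) = \left(\frac{3}{4} + 2\right) - \left(3 - 4\right) = \frac{11}{4} - \left(3 - 4\right) = \frac{11}{4} - -1 = \frac{11}{4} + 1 = \frac{15}{4}$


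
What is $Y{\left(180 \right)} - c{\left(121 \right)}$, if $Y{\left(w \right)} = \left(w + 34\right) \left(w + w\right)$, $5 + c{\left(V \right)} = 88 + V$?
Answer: $76836$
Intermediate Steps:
$c{\left(V \right)} = 83 + V$ ($c{\left(V \right)} = -5 + \left(88 + V\right) = 83 + V$)
$Y{\left(w \right)} = 2 w \left(34 + w\right)$ ($Y{\left(w \right)} = \left(34 + w\right) 2 w = 2 w \left(34 + w\right)$)
$Y{\left(180 \right)} - c{\left(121 \right)} = 2 \cdot 180 \left(34 + 180\right) - \left(83 + 121\right) = 2 \cdot 180 \cdot 214 - 204 = 77040 - 204 = 76836$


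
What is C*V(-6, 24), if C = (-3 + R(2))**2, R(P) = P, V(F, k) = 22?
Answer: 22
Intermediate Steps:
C = 1 (C = (-3 + 2)**2 = (-1)**2 = 1)
C*V(-6, 24) = 1*22 = 22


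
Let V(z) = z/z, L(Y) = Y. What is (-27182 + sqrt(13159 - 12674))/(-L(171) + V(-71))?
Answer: 13591/85 - sqrt(485)/170 ≈ 159.76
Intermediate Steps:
V(z) = 1
(-27182 + sqrt(13159 - 12674))/(-L(171) + V(-71)) = (-27182 + sqrt(13159 - 12674))/(-1*171 + 1) = (-27182 + sqrt(485))/(-171 + 1) = (-27182 + sqrt(485))/(-170) = (-27182 + sqrt(485))*(-1/170) = 13591/85 - sqrt(485)/170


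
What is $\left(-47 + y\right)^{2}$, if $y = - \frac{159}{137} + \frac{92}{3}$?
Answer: $\frac{51696100}{168921} \approx 306.04$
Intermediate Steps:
$y = \frac{12127}{411}$ ($y = \left(-159\right) \frac{1}{137} + 92 \cdot \frac{1}{3} = - \frac{159}{137} + \frac{92}{3} = \frac{12127}{411} \approx 29.506$)
$\left(-47 + y\right)^{2} = \left(-47 + \frac{12127}{411}\right)^{2} = \left(- \frac{7190}{411}\right)^{2} = \frac{51696100}{168921}$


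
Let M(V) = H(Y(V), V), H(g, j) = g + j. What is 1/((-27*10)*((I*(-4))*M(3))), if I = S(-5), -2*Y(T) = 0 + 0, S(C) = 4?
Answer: 1/12960 ≈ 7.7161e-5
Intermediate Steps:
Y(T) = 0 (Y(T) = -(0 + 0)/2 = -½*0 = 0)
I = 4
M(V) = V (M(V) = 0 + V = V)
1/((-27*10)*((I*(-4))*M(3))) = 1/((-27*10)*((4*(-4))*3)) = 1/(-(-4320)*3) = 1/(-270*(-48)) = 1/12960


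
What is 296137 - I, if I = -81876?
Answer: 378013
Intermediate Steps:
296137 - I = 296137 - 1*(-81876) = 296137 + 81876 = 378013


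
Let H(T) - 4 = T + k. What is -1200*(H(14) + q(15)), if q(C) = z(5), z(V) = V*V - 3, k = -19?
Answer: -25200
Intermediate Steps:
z(V) = -3 + V² (z(V) = V² - 3 = -3 + V²)
q(C) = 22 (q(C) = -3 + 5² = -3 + 25 = 22)
H(T) = -15 + T (H(T) = 4 + (T - 19) = 4 + (-19 + T) = -15 + T)
-1200*(H(14) + q(15)) = -1200*((-15 + 14) + 22) = -1200*(-1 + 22) = -1200*21 = -25200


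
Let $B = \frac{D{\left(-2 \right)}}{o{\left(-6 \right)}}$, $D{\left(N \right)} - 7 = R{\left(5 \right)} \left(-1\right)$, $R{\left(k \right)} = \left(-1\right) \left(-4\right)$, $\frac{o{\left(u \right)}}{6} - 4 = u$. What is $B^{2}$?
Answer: $\frac{1}{16} \approx 0.0625$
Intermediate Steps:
$o{\left(u \right)} = 24 + 6 u$
$R{\left(k \right)} = 4$
$D{\left(N \right)} = 3$ ($D{\left(N \right)} = 7 + 4 \left(-1\right) = 7 - 4 = 3$)
$B = - \frac{1}{4}$ ($B = \frac{3}{24 + 6 \left(-6\right)} = \frac{3}{24 - 36} = \frac{3}{-12} = 3 \left(- \frac{1}{12}\right) = - \frac{1}{4} \approx -0.25$)
$B^{2} = \left(- \frac{1}{4}\right)^{2} = \frac{1}{16}$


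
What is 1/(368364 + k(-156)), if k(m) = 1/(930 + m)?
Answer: 774/285113737 ≈ 2.7147e-6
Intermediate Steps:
1/(368364 + k(-156)) = 1/(368364 + 1/(930 - 156)) = 1/(368364 + 1/774) = 1/(285113737/774) = 774/285113737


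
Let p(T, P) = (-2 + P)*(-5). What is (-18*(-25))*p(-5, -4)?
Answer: 13500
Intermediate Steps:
p(T, P) = 10 - 5*P
(-18*(-25))*p(-5, -4) = (-18*(-25))*(10 - 5*(-4)) = 450*(10 + 20) = 450*30 = 13500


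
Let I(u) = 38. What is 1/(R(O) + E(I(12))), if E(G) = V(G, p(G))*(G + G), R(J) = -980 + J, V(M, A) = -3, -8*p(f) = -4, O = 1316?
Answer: 1/108 ≈ 0.0092593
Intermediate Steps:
p(f) = ½ (p(f) = -⅛*(-4) = ½)
E(G) = -6*G (E(G) = -3*(G + G) = -6*G)
1/(R(O) + E(I(12))) = 1/((-980 + 1316) - 6*38) = 1/(336 - 228) = 1/108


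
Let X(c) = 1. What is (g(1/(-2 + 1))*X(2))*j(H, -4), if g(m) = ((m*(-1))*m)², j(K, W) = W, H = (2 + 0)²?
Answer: -4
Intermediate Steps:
H = 4 (H = 2² = 4)
g(m) = m⁴ (g(m) = ((-m)*m)² = (-m²)² = m⁴)
(g(1/(-2 + 1))*X(2))*j(H, -4) = ((1/(-2 + 1))⁴*1)*(-4) = ((1/(-1))⁴*1)*(-4) = ((-1)⁴*1)*(-4) = (1*1)*(-4) = 1*(-4) = -4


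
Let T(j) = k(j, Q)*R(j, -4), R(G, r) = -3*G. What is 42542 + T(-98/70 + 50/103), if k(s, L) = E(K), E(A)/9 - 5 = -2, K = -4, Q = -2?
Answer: 21947281/515 ≈ 42616.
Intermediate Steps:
E(A) = 27 (E(A) = 45 + 9*(-2) = 45 - 18 = 27)
k(s, L) = 27
T(j) = -81*j (T(j) = 27*(-3*j) = -81*j)
42542 + T(-98/70 + 50/103) = 42542 - 81*(-98/70 + 50/103) = 42542 - 81*(-98*1/70 + 50*(1/103)) = 42542 - 81*(-7/5 + 50/103) = 42542 - 81*(-471/515) = 42542 + 38151/515 = 21947281/515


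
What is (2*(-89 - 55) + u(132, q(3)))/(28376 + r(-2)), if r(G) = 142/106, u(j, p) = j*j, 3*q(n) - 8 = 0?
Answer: 14416/23873 ≈ 0.60386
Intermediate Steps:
q(n) = 8/3 (q(n) = 8/3 + (1/3)*0 = 8/3 + 0 = 8/3)
u(j, p) = j**2
r(G) = 71/53 (r(G) = 142*(1/106) = 71/53)
(2*(-89 - 55) + u(132, q(3)))/(28376 + r(-2)) = (2*(-89 - 55) + 132**2)/(28376 + 71/53) = (2*(-144) + 17424)/(1503999/53) = (-288 + 17424)*(53/1503999) = 17136*(53/1503999) = 14416/23873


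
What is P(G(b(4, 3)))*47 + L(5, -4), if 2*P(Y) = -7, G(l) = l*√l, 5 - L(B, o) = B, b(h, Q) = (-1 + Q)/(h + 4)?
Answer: -329/2 ≈ -164.50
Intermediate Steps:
b(h, Q) = (-1 + Q)/(4 + h)
L(B, o) = 5 - B
G(l) = l^(3/2)
P(Y) = -7/2 (P(Y) = (½)*(-7) = -7/2)
P(G(b(4, 3)))*47 + L(5, -4) = -7/2*47 + (5 - 1*5) = -329/2 + (5 - 5) = -329/2 + 0 = -329/2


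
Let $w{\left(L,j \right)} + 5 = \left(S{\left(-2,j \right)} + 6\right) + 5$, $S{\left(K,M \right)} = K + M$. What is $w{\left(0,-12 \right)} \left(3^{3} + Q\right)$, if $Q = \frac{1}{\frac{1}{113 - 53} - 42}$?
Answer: $- \frac{543624}{2519} \approx -215.81$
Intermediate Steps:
$w{\left(L,j \right)} = 4 + j$ ($w{\left(L,j \right)} = -5 + \left(\left(\left(-2 + j\right) + 6\right) + 5\right) = -5 + \left(\left(4 + j\right) + 5\right) = -5 + \left(9 + j\right) = 4 + j$)
$Q = - \frac{60}{2519}$ ($Q = \frac{1}{\frac{1}{60} - 42} = \frac{1}{- \frac{2519}{60}} = - \frac{60}{2519} \approx -0.023819$)
$w{\left(0,-12 \right)} \left(3^{3} + Q\right) = \left(4 - 12\right) \left(3^{3} - \frac{60}{2519}\right) = - 8 \left(27 - \frac{60}{2519}\right) = \left(-8\right) \frac{67953}{2519} = - \frac{543624}{2519}$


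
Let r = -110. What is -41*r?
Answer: 4510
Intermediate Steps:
-41*r = -41*(-110) = 4510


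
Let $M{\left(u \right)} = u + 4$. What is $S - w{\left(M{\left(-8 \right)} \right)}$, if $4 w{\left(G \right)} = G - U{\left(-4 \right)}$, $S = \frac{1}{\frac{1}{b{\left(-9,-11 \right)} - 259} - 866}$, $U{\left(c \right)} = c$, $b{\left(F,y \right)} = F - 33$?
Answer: $- \frac{301}{260667} \approx -0.0011547$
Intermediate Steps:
$b{\left(F,y \right)} = -33 + F$
$M{\left(u \right)} = 4 + u$
$S = - \frac{301}{260667}$ ($S = \frac{1}{\frac{1}{\left(-33 - 9\right) - 259} - 866} = \frac{1}{\frac{1}{-42 - 259} - 866} = \frac{1}{\frac{1}{-301} - 866} = \frac{1}{- \frac{1}{301} - 866} = \frac{1}{- \frac{260667}{301}} = - \frac{301}{260667} \approx -0.0011547$)
$w{\left(G \right)} = 1 + \frac{G}{4}$ ($w{\left(G \right)} = \frac{G - -4}{4} = \frac{G + 4}{4} = \frac{4 + G}{4} = 1 + \frac{G}{4}$)
$S - w{\left(M{\left(-8 \right)} \right)} = - \frac{301}{260667} - \left(1 + \frac{4 - 8}{4}\right) = - \frac{301}{260667} - \left(1 + \frac{1}{4} \left(-4\right)\right) = - \frac{301}{260667} - \left(1 - 1\right) = - \frac{301}{260667} - 0 = - \frac{301}{260667} + 0 = - \frac{301}{260667}$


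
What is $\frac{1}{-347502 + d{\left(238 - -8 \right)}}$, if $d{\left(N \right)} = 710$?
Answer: $- \frac{1}{346792} \approx -2.8836 \cdot 10^{-6}$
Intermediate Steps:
$\frac{1}{-347502 + d{\left(238 - -8 \right)}} = \frac{1}{-347502 + 710} = \frac{1}{-346792} = - \frac{1}{346792}$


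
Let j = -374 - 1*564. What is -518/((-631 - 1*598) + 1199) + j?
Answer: -13811/15 ≈ -920.73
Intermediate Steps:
j = -938 (j = -374 - 564 = -938)
-518/((-631 - 1*598) + 1199) + j = -518/((-631 - 1*598) + 1199) - 938 = -518/((-631 - 598) + 1199) - 938 = -518/(-1229 + 1199) - 938 = -518/(-30) - 938 = -518*(-1/30) - 938 = 259/15 - 938 = -13811/15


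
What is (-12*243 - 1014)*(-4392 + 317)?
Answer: 16014750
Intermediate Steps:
(-12*243 - 1014)*(-4392 + 317) = (-2916 - 1014)*(-4075) = -3930*(-4075) = 16014750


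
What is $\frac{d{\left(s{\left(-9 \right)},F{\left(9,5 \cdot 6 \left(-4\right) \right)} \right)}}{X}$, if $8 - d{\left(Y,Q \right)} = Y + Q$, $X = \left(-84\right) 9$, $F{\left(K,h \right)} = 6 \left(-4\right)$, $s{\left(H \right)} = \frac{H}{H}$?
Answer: $- \frac{31}{756} \approx -0.041005$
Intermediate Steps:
$s{\left(H \right)} = 1$
$F{\left(K,h \right)} = -24$
$X = -756$
$d{\left(Y,Q \right)} = 8 - Q - Y$ ($d{\left(Y,Q \right)} = 8 - \left(Y + Q\right) = 8 - \left(Q + Y\right) = 8 - Q - Y$)
$\frac{d{\left(s{\left(-9 \right)},F{\left(9,5 \cdot 6 \left(-4\right) \right)} \right)}}{X} = \frac{8 - -24 - 1}{-756} = \left(8 + 24 - 1\right) \left(- \frac{1}{756}\right) = 31 \left(- \frac{1}{756}\right) = - \frac{31}{756}$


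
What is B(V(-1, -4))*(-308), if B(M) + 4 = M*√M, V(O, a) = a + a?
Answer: 1232 + 4928*I*√2 ≈ 1232.0 + 6969.2*I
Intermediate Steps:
V(O, a) = 2*a
B(M) = -4 + M^(3/2) (B(M) = -4 + M*√M = -4 + M^(3/2))
B(V(-1, -4))*(-308) = (-4 + (2*(-4))^(3/2))*(-308) = (-4 + (-8)^(3/2))*(-308) = (-4 - 16*I*√2)*(-308) = 1232 + 4928*I*√2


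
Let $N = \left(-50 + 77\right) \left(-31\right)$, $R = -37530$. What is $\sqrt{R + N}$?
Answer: $21 i \sqrt{87} \approx 195.88 i$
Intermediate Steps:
$N = -837$ ($N = 27 \left(-31\right) = -837$)
$\sqrt{R + N} = \sqrt{-37530 - 837} = \sqrt{-38367} = 21 i \sqrt{87}$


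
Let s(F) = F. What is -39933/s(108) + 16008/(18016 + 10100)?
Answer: -3459961/9372 ≈ -369.18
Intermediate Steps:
-39933/s(108) + 16008/(18016 + 10100) = -39933/108 + 16008/(18016 + 10100) = -39933*1/108 + 16008/28116 = -1479/4 + 16008*(1/28116) = -1479/4 + 1334/2343 = -3459961/9372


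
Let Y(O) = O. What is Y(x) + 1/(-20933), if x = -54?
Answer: -1130383/20933 ≈ -54.000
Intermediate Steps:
Y(x) + 1/(-20933) = -54 + 1/(-20933) = -54 - 1/20933 = -1130383/20933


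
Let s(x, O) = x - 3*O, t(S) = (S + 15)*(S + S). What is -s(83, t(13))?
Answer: 2101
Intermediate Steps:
t(S) = 2*S*(15 + S) (t(S) = (15 + S)*(2*S) = 2*S*(15 + S))
s(x, O) = x - 3*O
-s(83, t(13)) = -(83 - 6*13*(15 + 13)) = -(83 - 6*13*28) = -(83 - 3*728) = -(83 - 2184) = -1*(-2101) = 2101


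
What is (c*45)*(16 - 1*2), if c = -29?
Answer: -18270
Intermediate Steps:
(c*45)*(16 - 1*2) = (-29*45)*(16 - 1*2) = -1305*(16 - 2) = -1305*14 = -18270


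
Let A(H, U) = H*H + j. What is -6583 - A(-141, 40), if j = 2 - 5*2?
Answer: -26456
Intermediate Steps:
j = -8 (j = 2 - 10 = -8)
A(H, U) = -8 + H² (A(H, U) = H*H - 8 = H² - 8 = -8 + H²)
-6583 - A(-141, 40) = -6583 - (-8 + (-141)²) = -6583 - (-8 + 19881) = -6583 - 1*19873 = -6583 - 19873 = -26456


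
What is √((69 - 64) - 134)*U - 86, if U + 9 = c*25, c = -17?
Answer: -86 - 434*I*√129 ≈ -86.0 - 4929.3*I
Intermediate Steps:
U = -434 (U = -9 - 17*25 = -9 - 425 = -434)
√((69 - 64) - 134)*U - 86 = √((69 - 64) - 134)*(-434) - 86 = √(5 - 134)*(-434) - 86 = √(-129)*(-434) - 86 = (I*√129)*(-434) - 86 = -434*I*√129 - 86 = -86 - 434*I*√129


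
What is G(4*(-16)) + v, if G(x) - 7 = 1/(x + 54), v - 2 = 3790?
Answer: 37989/10 ≈ 3798.9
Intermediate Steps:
v = 3792 (v = 2 + 3790 = 3792)
G(x) = 7 + 1/(54 + x) (G(x) = 7 + 1/(x + 54) = 7 + 1/(54 + x))
G(4*(-16)) + v = (379 + 7*(4*(-16)))/(54 + 4*(-16)) + 3792 = (379 + 7*(-64))/(54 - 64) + 3792 = (379 - 448)/(-10) + 3792 = -⅒*(-69) + 3792 = 69/10 + 3792 = 37989/10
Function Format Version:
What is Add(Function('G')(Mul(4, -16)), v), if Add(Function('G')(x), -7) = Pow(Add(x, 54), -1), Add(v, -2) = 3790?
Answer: Rational(37989, 10) ≈ 3798.9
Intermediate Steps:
v = 3792 (v = Add(2, 3790) = 3792)
Function('G')(x) = Add(7, Pow(Add(54, x), -1)) (Function('G')(x) = Add(7, Pow(Add(x, 54), -1)) = Add(7, Pow(Add(54, x), -1)))
Add(Function('G')(Mul(4, -16)), v) = Add(Mul(Pow(Add(54, Mul(4, -16)), -1), Add(379, Mul(7, Mul(4, -16)))), 3792) = Add(Mul(Pow(Add(54, -64), -1), Add(379, Mul(7, -64))), 3792) = Add(Mul(Pow(-10, -1), Add(379, -448)), 3792) = Add(Mul(Rational(-1, 10), -69), 3792) = Add(Rational(69, 10), 3792) = Rational(37989, 10)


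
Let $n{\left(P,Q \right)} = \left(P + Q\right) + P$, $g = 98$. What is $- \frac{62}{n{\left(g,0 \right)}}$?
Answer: $- \frac{31}{98} \approx -0.31633$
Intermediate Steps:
$n{\left(P,Q \right)} = Q + 2 P$
$- \frac{62}{n{\left(g,0 \right)}} = - \frac{62}{0 + 2 \cdot 98} = - \frac{62}{0 + 196} = - \frac{62}{196} = \left(-62\right) \frac{1}{196} = - \frac{31}{98}$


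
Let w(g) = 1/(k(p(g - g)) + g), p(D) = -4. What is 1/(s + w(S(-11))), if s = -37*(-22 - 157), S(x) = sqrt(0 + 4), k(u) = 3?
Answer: 5/33116 ≈ 0.00015098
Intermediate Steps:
S(x) = 2 (S(x) = sqrt(4) = 2)
w(g) = 1/(3 + g)
s = 6623 (s = -37*(-179) = 6623)
1/(s + w(S(-11))) = 1/(6623 + 1/(3 + 2)) = 1/(6623 + 1/5) = 1/(33116/5) = 5/33116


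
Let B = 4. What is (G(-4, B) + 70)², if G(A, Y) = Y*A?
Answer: 2916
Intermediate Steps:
G(A, Y) = A*Y
(G(-4, B) + 70)² = (-4*4 + 70)² = (-16 + 70)² = 54² = 2916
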